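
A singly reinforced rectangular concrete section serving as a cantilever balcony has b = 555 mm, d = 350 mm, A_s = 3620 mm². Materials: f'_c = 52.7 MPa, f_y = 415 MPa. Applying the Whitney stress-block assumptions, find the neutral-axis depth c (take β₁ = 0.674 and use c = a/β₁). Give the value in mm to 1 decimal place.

c ≈ 89.7 mm

T = A_s f_y = 3620 × 415 = 1502300 N = 1502.3 kN.
Setting C = 0.85 f'_c a b equal to T: a = 1502300/(0.85 × 52.7 × 555) = 60.427 mm.
With β₁ = 0.674, c = a/β₁ = 60.427/0.674 = 89.7 mm.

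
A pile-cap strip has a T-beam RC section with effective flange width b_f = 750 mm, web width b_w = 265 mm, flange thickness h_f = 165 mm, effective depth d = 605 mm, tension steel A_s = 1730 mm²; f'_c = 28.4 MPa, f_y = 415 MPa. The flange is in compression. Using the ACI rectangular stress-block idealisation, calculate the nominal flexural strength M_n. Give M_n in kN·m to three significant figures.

M_n ≈ 420 kN·m

Tension: T = A_s f_y = 1730 × 415 = 717950 N.
Try a within the flange: a = T/(0.85 f'_c b_f) = 717950/(0.85 × 28.4 × 750) = 39.65 mm.
Since a = 39.65 ≤ h_f = 165 mm, the stress block lies entirely in the flange; analyse as a rectangular beam of width b_f.
M_n = T(d − a/2) = 717950 × (605 − 19.825) = 420.13 × 10⁶ N·mm.
M_n = 420.13 kN·m.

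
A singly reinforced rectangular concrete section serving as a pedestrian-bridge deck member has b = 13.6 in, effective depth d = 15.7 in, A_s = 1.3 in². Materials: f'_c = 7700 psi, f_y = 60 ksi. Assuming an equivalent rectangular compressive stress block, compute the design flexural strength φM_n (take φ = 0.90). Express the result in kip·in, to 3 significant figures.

T = A_s f_y = 1.3 × 60 = 78 kips.
a = T/(0.85 f'_c b) = 78/(0.85 × 7.7 × 13.6) = 0.876 in.
M_n = T(d − a/2) = 78 × (15.7 − 0.438) = 1190.4 kip·in.
φM_n = 0.90 × 1190.4 = 1071.4 kip·in.

φM_n ≈ 1070 kip·in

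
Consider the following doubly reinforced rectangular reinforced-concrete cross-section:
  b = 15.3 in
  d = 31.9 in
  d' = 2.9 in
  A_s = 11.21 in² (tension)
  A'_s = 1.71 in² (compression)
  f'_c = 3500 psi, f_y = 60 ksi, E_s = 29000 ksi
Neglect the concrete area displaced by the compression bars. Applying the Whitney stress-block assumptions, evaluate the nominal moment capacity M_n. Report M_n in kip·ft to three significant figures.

M_n ≈ 1470 kip·ft

Assume both steels yield.
a = (A_s − A'_s) f_y/(0.85 f'_c b) = (11.21 − 1.71) × 60/(0.85 × 3.5 × 15.3) = 12.523 in.
c = a/β₁ = 12.523/0.85 = 14.733 in; ε'_s = 0.003(c − d')/c = 0.0024 ≥ ε_y = 0.0021, so the compression steel yields.
M_n = (A_s − A'_s) f_y (d − a/2) + A'_s f_y (d − d') = 570 × (31.9 − 6.2615) + 102.6 × (31.9 − 2.9) = 14613.9 + 2975.4 = 17589.3 kip·in = 17589.3/12 = 1465.78 kip·ft.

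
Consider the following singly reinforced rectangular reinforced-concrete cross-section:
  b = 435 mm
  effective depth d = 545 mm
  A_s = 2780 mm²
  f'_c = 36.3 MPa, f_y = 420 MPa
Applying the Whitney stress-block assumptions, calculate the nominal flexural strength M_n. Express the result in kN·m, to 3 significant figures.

T = A_s f_y = 2780 × 420 = 1167600 N = 1167.6 kN.
From C = T: a = T/(0.85 f'_c b) = 1167600/(0.85 × 36.3 × 435) = 86.99 mm.
M_n = T(d − a/2) = 1167.6 kN × (545 − 43.495) mm = 585.56 kN·m.

M_n ≈ 586 kN·m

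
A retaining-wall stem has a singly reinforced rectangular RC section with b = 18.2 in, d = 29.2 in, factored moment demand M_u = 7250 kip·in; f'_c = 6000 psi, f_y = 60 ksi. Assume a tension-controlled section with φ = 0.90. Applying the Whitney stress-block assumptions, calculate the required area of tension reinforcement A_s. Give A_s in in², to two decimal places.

A_s ≈ 4.86 in²

M_n = M_u/φ = 7250/0.90 = 8055.56 kip·in.
From M_n = 0.85 f'_c a b (d − a/2):
a = d − √(d² − 2M_n/(0.85 f'_c b)) = 29.2 − √(29.2² − 2 × 8055.56/(0.85 × 6 × 18.2)) = 3.141 in.
A_s = 0.85 f'_c a b / f_y = 0.85 × 6 × 3.141 × 18.2 / 60 = 4.859 in².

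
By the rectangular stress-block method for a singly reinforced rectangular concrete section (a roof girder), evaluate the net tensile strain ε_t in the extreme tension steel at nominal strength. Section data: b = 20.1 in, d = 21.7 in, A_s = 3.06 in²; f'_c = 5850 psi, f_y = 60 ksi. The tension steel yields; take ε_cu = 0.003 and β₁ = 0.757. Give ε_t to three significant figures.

ε_t ≈ 0.0238

a = A_s f_y/(0.85 f'_c b) = 1.837 in.
β₁ = 0.757, so c = a/β₁ = 1.837/0.757 = 2.427 in.
From the linear strain diagram with ε_cu = 0.003: ε_t = 0.003 (d − c)/c = 0.003 × (21.7 − 2.427)/2.427 = 0.0238.
Since ε_t ≥ 0.005, the section is tension-controlled.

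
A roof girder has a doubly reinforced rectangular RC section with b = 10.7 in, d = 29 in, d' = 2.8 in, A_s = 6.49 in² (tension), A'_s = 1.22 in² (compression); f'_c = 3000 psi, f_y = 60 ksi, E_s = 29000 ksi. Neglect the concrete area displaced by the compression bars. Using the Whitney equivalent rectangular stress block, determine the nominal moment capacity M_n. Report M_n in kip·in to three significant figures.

Assume both steels yield.
a = (A_s − A'_s) f_y/(0.85 f'_c b) = (6.49 − 1.22) × 60/(0.85 × 3 × 10.7) = 11.589 in.
c = a/β₁ = 11.589/0.85 = 13.634 in; ε'_s = 0.003(c − d')/c = 0.0024 ≥ ε_y = 0.0021, so the compression steel yields.
M_n = (A_s − A'_s) f_y (d − a/2) + A'_s f_y (d − d') = 316.2 × (29 − 5.7945) + 73.2 × (29 − 2.8) = 7337.6 + 1917.8 = 9255.4 kip·in.

M_n ≈ 9260 kip·in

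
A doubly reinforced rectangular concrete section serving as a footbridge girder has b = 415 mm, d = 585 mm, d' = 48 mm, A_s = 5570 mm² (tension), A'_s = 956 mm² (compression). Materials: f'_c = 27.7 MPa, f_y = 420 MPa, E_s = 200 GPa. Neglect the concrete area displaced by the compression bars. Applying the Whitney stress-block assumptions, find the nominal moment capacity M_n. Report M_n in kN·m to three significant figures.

Assume both tension and compression steel yield.
Net tension couple steel: A_s − A'_s = 4614 mm².
a = (A_s − A'_s) f_y / (0.85 f'_c b) = 1937880/(0.85 × 27.7 × 415) = 198.33 mm.
c = a/β₁ = 198.33/0.85 = 233.33 mm; ε'_s = 0.003(c − d')/c = 0.0024 ≥ f_y/E_s = 0.0021, so compression steel does yield.
M_n = (A_s − A'_s) f_y (d − a/2) + A'_s f_y (d − d') = [1937880 × (585 − 99.165) + 401520 × (585 − 48)] × 10⁻⁶ = 941.49 + 215.62 = 1157.11 kN·m.

M_n ≈ 1160 kN·m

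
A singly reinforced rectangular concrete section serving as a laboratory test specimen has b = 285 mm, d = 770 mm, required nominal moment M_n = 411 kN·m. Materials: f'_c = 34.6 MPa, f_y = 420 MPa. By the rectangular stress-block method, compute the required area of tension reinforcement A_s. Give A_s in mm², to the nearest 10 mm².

A_s ≈ 1330 mm²

With M_n = 0.85 f'_c a b (d − a/2), solve the quadratic for a:
a = d − √(d² − 2M_n/(0.85 f'_c b)) = 770 − √(770² − 2 × 411×10⁶/(0.85 × 34.6 × 285)) = 66.56 mm.
A_s = 0.85 f'_c a b / f_y = 0.85 × 34.6 × 66.56 × 285 / 420 = 1328.3 mm².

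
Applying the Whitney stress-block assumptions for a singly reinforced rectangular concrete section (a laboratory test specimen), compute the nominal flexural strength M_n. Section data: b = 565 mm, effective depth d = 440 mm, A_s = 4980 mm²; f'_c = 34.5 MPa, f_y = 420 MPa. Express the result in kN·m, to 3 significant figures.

T = A_s f_y = 4980 × 420 = 2091600 N = 2091.6 kN.
From C = T: a = T/(0.85 f'_c b) = 2091600/(0.85 × 34.5 × 565) = 126.24 mm.
M_n = T(d − a/2) = 2091.6 kN × (440 − 63.12) mm = 788.28 kN·m.

M_n ≈ 788 kN·m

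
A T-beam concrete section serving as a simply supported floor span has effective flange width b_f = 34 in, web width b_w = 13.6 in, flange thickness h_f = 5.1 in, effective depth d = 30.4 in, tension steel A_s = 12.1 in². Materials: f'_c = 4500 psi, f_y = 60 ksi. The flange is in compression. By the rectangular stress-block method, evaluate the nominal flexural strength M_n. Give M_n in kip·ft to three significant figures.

M_n ≈ 1670 kip·ft

Tension: T = A_s f_y = 12.1 × 60 = 726 kips.
Try a within the flange: a = T/(0.85 f'_c b_f) = 726/(0.85 × 4.5 × 34) = 5.582 in.
a = 5.582 > h_f = 5.1 in: the block extends into the web. Split into flange-overhang and web parts.
C_f = 0.85 f'_c (b_f − b_w) h_f = 0.85 × 4.5 × (34 − 13.6) × 5.1 = 398.0 kips.
Remaining web compression depth: a_w = (T − C_f)/(0.85 f'_c b_w) = (726 − 398.0)/(0.85 × 4.5 × 13.6) = 6.305 in.
M_n = C_f(d − h_f/2) + (T − C_f)(d − a_w/2) = 398.0 × (30.4 − 2.55) + 328 × (30.4 − 3.1525) = 11084.3 + 8937.2 = 20021.5 kip·in.
M_n = 20021.5/12 = 1668.46 kip·ft.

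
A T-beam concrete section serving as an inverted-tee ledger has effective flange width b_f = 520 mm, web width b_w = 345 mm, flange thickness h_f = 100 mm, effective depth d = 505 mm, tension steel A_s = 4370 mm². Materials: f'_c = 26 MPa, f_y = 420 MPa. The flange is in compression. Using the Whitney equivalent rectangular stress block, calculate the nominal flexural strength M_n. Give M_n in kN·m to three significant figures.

Tension: T = A_s f_y = 4370 × 420 = 1835400 N.
Try a within the flange: a = T/(0.85 f'_c b_f) = 1835400/(0.85 × 26 × 520) = 159.71 mm.
a = 159.71 > h_f = 100 mm: the block extends into the web. Split into flange-overhang and web parts.
C_f = 0.85 f'_c (b_f − b_w) h_f = 0.85 × 26 × (520 − 345) × 100 = 386750 N.
Remaining web compression depth: a_w = (T − C_f)/(0.85 f'_c b_w) = (1835400 − 386750)/(0.85 × 26 × 345) = 190.00 mm.
M_n = C_f(d − h_f/2) + (T − C_f)(d − a_w/2) = 386750 × (505 − 50) + 1448650 × (505 − 95) = 175.97 + 593.95 = 769.92 × 10⁶ N·mm.
M_n = 769.92 kN·m.

M_n ≈ 770 kN·m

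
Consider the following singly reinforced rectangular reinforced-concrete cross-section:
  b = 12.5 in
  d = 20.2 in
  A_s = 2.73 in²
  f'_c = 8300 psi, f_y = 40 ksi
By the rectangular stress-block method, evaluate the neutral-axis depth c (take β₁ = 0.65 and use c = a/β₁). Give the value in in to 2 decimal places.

c ≈ 1.91 in

T = A_s f_y = 2.73 × 40 = 109.2 kips.
a = T/(0.85 f'_c b) = 109.2/(0.85 × 8.3 × 12.5) = 1.2383 in.
With β₁ = 0.65, c = a/β₁ = 1.2383/0.65 = 1.91 in.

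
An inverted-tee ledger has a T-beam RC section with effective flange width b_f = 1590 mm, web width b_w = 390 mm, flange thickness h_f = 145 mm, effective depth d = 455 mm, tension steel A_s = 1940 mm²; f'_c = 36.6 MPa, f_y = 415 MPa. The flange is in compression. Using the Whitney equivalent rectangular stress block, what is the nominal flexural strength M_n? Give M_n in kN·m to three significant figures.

M_n ≈ 360 kN·m

Tension: T = A_s f_y = 1940 × 415 = 805100 N.
Try a within the flange: a = T/(0.85 f'_c b_f) = 805100/(0.85 × 36.6 × 1590) = 16.28 mm.
Since a = 16.28 ≤ h_f = 145 mm, the stress block lies entirely in the flange; analyse as a rectangular beam of width b_f.
M_n = T(d − a/2) = 805100 × (455 − 8.14) = 359.77 × 10⁶ N·mm.
M_n = 359.77 kN·m.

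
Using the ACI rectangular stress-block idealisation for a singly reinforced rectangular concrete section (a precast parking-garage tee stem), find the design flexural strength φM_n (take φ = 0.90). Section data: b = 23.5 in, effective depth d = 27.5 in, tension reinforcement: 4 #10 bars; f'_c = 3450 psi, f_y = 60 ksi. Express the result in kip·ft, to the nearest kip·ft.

φM_n ≈ 578 kip·ft

A_s = 4 × 1.27 = 5.08 in².
T = A_s f_y = 5.08 × 60 = 304.8 kips.
a = T/(0.85 f'_c b) = 304.8/(0.85 × 3.45 × 23.5) = 4.423 in.
M_n = T(d − a/2) = 304.8 × (27.5 − 2.2115) = 7707.9 kip·in = 7707.9/12 = 642.33 kip·ft.
φM_n = 0.90 × 642.33 = 578.10 kip·ft.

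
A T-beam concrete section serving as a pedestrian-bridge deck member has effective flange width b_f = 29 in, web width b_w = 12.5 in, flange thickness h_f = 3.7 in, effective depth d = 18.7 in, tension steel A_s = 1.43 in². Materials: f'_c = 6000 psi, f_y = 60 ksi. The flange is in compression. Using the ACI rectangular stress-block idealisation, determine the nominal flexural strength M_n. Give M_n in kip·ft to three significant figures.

Tension: T = A_s f_y = 1.43 × 60 = 85.8 kips.
Try a within the flange: a = T/(0.85 f'_c b_f) = 85.8/(0.85 × 6 × 29) = 0.580 in.
Since a = 0.580 ≤ h_f = 3.7 in, the stress block lies entirely in the flange; analyse as a rectangular beam of width b_f.
M_n = T(d − a/2) = 85.8 × (18.7 − 0.29) = 1579.6 kip·in.
M_n = 1579.6/12 = 131.63 kip·ft.

M_n ≈ 132 kip·ft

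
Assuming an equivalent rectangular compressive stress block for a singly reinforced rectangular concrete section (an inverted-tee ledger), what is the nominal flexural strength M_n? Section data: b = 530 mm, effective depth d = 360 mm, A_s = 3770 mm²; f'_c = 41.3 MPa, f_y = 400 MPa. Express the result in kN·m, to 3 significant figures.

M_n ≈ 482 kN·m

T = A_s f_y = 3770 × 400 = 1508000 N = 1508 kN.
From C = T: a = T/(0.85 f'_c b) = 1508000/(0.85 × 41.3 × 530) = 81.05 mm.
M_n = T(d − a/2) = 1508 kN × (360 − 40.525) mm = 481.77 kN·m.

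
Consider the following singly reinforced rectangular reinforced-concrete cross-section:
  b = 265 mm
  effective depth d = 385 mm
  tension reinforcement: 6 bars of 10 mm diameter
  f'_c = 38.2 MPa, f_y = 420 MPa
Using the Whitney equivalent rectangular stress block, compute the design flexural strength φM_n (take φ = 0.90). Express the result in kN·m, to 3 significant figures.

φM_n ≈ 66.5 kN·m

A_s = 6 × 78.5 = 471 mm².
T = A_s f_y = 471 × 420 = 197820 N = 197.82 kN.
From C = T: a = T/(0.85 f'_c b) = 197820/(0.85 × 38.2 × 265) = 22.99 mm.
M_n = T(d − a/2) = 197.82 kN × (385 − 11.495) mm = 73.89 kN·m.
φM_n = 0.90 × 73.89 = 66.50 kN·m.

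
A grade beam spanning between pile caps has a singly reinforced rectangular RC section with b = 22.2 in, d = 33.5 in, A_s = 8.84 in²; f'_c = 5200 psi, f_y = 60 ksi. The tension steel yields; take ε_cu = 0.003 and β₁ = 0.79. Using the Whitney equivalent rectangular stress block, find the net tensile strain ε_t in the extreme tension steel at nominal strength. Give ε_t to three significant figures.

a = A_s f_y/(0.85 f'_c b) = 5.405 in.
β₁ = 0.79, so c = a/β₁ = 5.405/0.79 = 6.842 in.
From the linear strain diagram with ε_cu = 0.003: ε_t = 0.003 (d − c)/c = 0.003 × (33.5 − 6.842)/6.842 = 0.0117.
Since ε_t ≥ 0.005, the section is tension-controlled.

ε_t ≈ 0.0117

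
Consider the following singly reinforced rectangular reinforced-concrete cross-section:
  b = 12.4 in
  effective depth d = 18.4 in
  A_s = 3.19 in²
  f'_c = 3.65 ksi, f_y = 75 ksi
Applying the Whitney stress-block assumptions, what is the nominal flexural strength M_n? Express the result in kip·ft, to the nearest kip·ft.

M_n ≈ 305 kip·ft

T = A_s f_y = 3.19 × 75 = 239.25 kips.
a = T/(0.85 f'_c b) = 239.25/(0.85 × 3.65 × 12.4) = 6.219 in.
M_n = T(d − a/2) = 239.25 × (18.4 − 3.1095) = 3658.3 kip·in = 3658.3/12 = 304.86 kip·ft.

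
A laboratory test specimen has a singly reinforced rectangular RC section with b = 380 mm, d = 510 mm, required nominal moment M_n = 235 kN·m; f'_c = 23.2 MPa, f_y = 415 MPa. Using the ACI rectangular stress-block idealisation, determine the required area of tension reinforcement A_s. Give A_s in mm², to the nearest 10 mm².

With M_n = 0.85 f'_c a b (d − a/2), solve the quadratic for a:
a = d − √(d² − 2M_n/(0.85 f'_c b)) = 510 − √(510² − 2 × 235×10⁶/(0.85 × 23.2 × 380)) = 65.73 mm.
A_s = 0.85 f'_c a b / f_y = 0.85 × 23.2 × 65.73 × 380 / 415 = 1186.9 mm².

A_s ≈ 1190 mm²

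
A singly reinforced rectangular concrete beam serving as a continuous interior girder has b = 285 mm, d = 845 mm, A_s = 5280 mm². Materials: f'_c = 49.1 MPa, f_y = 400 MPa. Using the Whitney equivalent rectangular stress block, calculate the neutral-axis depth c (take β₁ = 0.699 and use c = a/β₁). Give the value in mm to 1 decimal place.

T = A_s f_y = 5280 × 400 = 2112000 N = 2112 kN.
Setting C = 0.85 f'_c a b equal to T: a = 2112000/(0.85 × 49.1 × 285) = 177.561 mm.
With β₁ = 0.699, c = a/β₁ = 177.561/0.699 = 254.0 mm.

c ≈ 254.0 mm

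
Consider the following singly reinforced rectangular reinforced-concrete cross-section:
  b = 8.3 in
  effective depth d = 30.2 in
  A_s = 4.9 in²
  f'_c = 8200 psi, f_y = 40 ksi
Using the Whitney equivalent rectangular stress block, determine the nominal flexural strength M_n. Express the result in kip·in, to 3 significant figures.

T = A_s f_y = 4.9 × 40 = 196 kips.
a = T/(0.85 f'_c b) = 196/(0.85 × 8.2 × 8.3) = 3.388 in.
M_n = T(d − a/2) = 196 × (30.2 − 1.694) = 5587.2 kip·in.

M_n ≈ 5590 kip·in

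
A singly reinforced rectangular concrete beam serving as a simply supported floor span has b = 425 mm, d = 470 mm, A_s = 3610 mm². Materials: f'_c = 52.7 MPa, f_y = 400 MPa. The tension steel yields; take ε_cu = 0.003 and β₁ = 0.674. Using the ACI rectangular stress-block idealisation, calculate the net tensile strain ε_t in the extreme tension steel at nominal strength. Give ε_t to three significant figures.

a = A_s f_y/(0.85 f'_c b) = 75.85 mm.
β₁ = 0.674, so c = a/β₁ = 75.85/0.674 = 112.54 mm.
From the linear strain diagram with ε_cu = 0.003: ε_t = 0.003 (d − c)/c = 0.003 × (470 − 112.54)/112.54 = 0.00953.
Since ε_t ≥ 0.005, the section is tension-controlled.

ε_t ≈ 0.00953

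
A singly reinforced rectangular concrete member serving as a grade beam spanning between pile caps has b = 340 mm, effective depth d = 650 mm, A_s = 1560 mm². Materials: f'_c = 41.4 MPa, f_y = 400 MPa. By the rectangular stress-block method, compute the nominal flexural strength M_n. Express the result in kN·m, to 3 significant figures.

T = A_s f_y = 1560 × 400 = 624000 N = 624 kN.
From C = T: a = T/(0.85 f'_c b) = 624000/(0.85 × 41.4 × 340) = 52.15 mm.
M_n = T(d − a/2) = 624 kN × (650 − 26.075) mm = 389.33 kN·m.

M_n ≈ 389 kN·m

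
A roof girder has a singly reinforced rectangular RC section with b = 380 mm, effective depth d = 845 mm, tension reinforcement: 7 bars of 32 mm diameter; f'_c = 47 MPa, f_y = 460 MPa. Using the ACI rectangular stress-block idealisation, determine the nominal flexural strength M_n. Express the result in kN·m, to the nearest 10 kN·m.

M_n ≈ 1970 kN·m

A_s = 7 × 804 = 5628 mm².
T = A_s f_y = 5628 × 460 = 2588880 N = 2588.88 kN.
From C = T: a = T/(0.85 f'_c b) = 2588880/(0.85 × 47 × 380) = 170.53 mm.
M_n = T(d − a/2) = 2588.88 kN × (845 − 85.265) mm = 1966.86 kN·m.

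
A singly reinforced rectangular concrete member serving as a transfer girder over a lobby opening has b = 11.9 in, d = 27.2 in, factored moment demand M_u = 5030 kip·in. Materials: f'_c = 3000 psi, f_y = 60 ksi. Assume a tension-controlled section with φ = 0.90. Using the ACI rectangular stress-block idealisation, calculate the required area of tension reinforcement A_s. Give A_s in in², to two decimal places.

M_n = M_u/φ = 5030/0.90 = 5588.89 kip·in.
From M_n = 0.85 f'_c a b (d − a/2):
a = d − √(d² − 2M_n/(0.85 f'_c b)) = 27.2 − √(27.2² − 2 × 5588.89/(0.85 × 3 × 11.9)) = 7.926 in.
A_s = 0.85 f'_c a b / f_y = 0.85 × 3 × 7.926 × 11.9 / 60 = 4.009 in².

A_s ≈ 4.01 in²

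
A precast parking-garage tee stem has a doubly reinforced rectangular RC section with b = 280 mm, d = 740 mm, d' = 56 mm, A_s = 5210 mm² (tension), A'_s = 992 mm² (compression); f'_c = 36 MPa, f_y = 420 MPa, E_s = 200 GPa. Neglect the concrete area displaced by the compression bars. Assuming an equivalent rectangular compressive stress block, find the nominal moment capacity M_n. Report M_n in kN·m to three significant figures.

M_n ≈ 1410 kN·m

Assume both tension and compression steel yield.
Net tension couple steel: A_s − A'_s = 4218 mm².
a = (A_s − A'_s) f_y / (0.85 f'_c b) = 1771560/(0.85 × 36 × 280) = 206.76 mm.
c = a/β₁ = 206.76/0.793 = 260.73 mm; ε'_s = 0.003(c − d')/c = 0.0024 ≥ f_y/E_s = 0.0021, so compression steel does yield.
M_n = (A_s − A'_s) f_y (d − a/2) + A'_s f_y (d − d') = [1771560 × (740 − 103.38) + 416640 × (740 − 56)] × 10⁻⁶ = 1127.81 + 284.98 = 1412.79 kN·m.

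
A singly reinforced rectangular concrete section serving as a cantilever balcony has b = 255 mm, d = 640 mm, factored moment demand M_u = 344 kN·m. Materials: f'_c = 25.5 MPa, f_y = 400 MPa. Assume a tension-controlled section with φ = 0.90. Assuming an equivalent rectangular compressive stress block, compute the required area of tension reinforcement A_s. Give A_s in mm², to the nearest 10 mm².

M_n = M_u/φ = 344/0.90 = 382.222 kN·m.
With M_n = 0.85 f'_c a b (d − a/2), solve the quadratic for a:
a = d − √(d² − 2M_n/(0.85 f'_c b)) = 640 − √(640² − 2 × 382.222×10⁶/(0.85 × 25.5 × 255)) = 119.14 mm.
A_s = 0.85 f'_c a b / f_y = 0.85 × 25.5 × 119.14 × 255 / 400 = 1646.3 mm².

A_s ≈ 1650 mm²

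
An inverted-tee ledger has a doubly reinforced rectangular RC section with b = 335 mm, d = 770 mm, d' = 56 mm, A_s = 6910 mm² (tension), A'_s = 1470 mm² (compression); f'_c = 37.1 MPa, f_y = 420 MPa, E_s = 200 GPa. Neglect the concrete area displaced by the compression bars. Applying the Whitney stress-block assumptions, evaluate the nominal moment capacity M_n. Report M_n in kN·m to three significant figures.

Assume both tension and compression steel yield.
Net tension couple steel: A_s − A'_s = 5440 mm².
a = (A_s − A'_s) f_y / (0.85 f'_c b) = 2284800/(0.85 × 37.1 × 335) = 216.28 mm.
c = a/β₁ = 216.28/0.785 = 275.52 mm; ε'_s = 0.003(c − d')/c = 0.0024 ≥ f_y/E_s = 0.0021, so compression steel does yield.
M_n = (A_s − A'_s) f_y (d − a/2) + A'_s f_y (d − d') = [2284800 × (770 − 108.14) + 617400 × (770 − 56)] × 10⁻⁶ = 1512.22 + 440.82 = 1953.04 kN·m.

M_n ≈ 1950 kN·m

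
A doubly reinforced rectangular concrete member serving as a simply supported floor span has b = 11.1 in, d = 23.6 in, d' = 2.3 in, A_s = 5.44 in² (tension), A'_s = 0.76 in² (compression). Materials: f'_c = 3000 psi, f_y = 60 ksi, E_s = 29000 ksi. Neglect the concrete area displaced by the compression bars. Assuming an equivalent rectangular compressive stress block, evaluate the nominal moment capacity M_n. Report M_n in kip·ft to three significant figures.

Assume both steels yield.
a = (A_s − A'_s) f_y/(0.85 f'_c b) = (5.44 − 0.76) × 60/(0.85 × 3 × 11.1) = 9.921 in.
c = a/β₁ = 9.921/0.85 = 11.672 in; ε'_s = 0.003(c − d')/c = 0.0024 ≥ ε_y = 0.0021, so the compression steel yields.
M_n = (A_s − A'_s) f_y (d − a/2) + A'_s f_y (d − d') = 280.8 × (23.6 − 4.9605) + 45.6 × (23.6 − 2.3) = 5234.0 + 971.3 = 6205.3 kip·in = 6205.3/12 = 517.11 kip·ft.

M_n ≈ 517 kip·ft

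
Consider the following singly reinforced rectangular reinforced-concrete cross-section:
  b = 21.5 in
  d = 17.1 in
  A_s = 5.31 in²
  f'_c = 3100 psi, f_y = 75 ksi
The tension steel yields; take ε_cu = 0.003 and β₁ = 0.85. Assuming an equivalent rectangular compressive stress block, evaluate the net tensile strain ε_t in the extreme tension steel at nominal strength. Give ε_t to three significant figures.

ε_t ≈ 0.00320

a = A_s f_y/(0.85 f'_c b) = 7.030 in.
β₁ = 0.85, so c = a/β₁ = 7.030/0.85 = 8.271 in.
From the linear strain diagram with ε_cu = 0.003: ε_t = 0.003 (d − c)/c = 0.003 × (17.1 − 8.271)/8.271 = 0.00320.
ε_t < 0.004 — the section is over-reinforced for flexure under ACI limits.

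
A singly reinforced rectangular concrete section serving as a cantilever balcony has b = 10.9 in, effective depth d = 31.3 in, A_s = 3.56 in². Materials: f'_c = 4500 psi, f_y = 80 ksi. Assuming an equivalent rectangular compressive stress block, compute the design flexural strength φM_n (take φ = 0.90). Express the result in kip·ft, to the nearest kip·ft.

T = A_s f_y = 3.56 × 80 = 284.8 kips.
a = T/(0.85 f'_c b) = 284.8/(0.85 × 4.5 × 10.9) = 6.831 in.
M_n = T(d − a/2) = 284.8 × (31.3 − 3.4155) = 7941.5 kip·in = 7941.5/12 = 661.79 kip·ft.
φM_n = 0.90 × 661.79 = 595.61 kip·ft.

φM_n ≈ 596 kip·ft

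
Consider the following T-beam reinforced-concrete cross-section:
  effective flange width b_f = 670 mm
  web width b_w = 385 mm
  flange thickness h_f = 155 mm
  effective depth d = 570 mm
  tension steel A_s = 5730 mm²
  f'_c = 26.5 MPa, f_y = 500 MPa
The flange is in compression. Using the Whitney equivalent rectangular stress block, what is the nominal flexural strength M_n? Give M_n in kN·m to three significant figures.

M_n ≈ 1350 kN·m

Tension: T = A_s f_y = 5730 × 500 = 2865000 N.
Try a within the flange: a = T/(0.85 f'_c b_f) = 2865000/(0.85 × 26.5 × 670) = 189.84 mm.
a = 189.84 > h_f = 155 mm: the block extends into the web. Split into flange-overhang and web parts.
C_f = 0.85 f'_c (b_f − b_w) h_f = 0.85 × 26.5 × (670 − 385) × 155 = 995042 N.
Remaining web compression depth: a_w = (T − C_f)/(0.85 f'_c b_w) = (2865000 − 995042)/(0.85 × 26.5 × 385) = 215.63 mm.
M_n = C_f(d − h_f/2) + (T − C_f)(d − a_w/2) = 995042 × (570 − 77.5) + 1869958 × (570 − 107.815) = 490.06 + 864.27 = 1354.33 × 10⁶ N·mm.
M_n = 1354.33 kN·m.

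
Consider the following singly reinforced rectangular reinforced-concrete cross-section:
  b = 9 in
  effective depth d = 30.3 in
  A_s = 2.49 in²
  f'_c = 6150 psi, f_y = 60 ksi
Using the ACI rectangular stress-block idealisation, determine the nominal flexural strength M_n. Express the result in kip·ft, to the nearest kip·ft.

T = A_s f_y = 2.49 × 60 = 149.4 kips.
a = T/(0.85 f'_c b) = 149.4/(0.85 × 6.15 × 9) = 3.176 in.
M_n = T(d − a/2) = 149.4 × (30.3 − 1.588) = 4289.6 kip·in = 4289.6/12 = 357.47 kip·ft.

M_n ≈ 357 kip·ft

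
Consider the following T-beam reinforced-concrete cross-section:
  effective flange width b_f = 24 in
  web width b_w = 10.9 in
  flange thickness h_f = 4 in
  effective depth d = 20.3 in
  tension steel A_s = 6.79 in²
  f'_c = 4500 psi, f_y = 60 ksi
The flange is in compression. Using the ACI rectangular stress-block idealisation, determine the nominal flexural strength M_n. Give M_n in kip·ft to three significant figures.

M_n ≈ 613 kip·ft

Tension: T = A_s f_y = 6.79 × 60 = 407.4 kips.
Try a within the flange: a = T/(0.85 f'_c b_f) = 407.4/(0.85 × 4.5 × 24) = 4.438 in.
a = 4.438 > h_f = 4 in: the block extends into the web. Split into flange-overhang and web parts.
C_f = 0.85 f'_c (b_f − b_w) h_f = 0.85 × 4.5 × (24 − 10.9) × 4 = 200.4 kips.
Remaining web compression depth: a_w = (T − C_f)/(0.85 f'_c b_w) = (407.4 − 200.4)/(0.85 × 4.5 × 10.9) = 4.965 in.
M_n = C_f(d − h_f/2) + (T − C_f)(d − a_w/2) = 200.4 × (20.3 − 2) + 207 × (20.3 − 2.4825) = 3667.3 + 3688.2 = 7355.5 kip·in.
M_n = 7355.5/12 = 612.96 kip·ft.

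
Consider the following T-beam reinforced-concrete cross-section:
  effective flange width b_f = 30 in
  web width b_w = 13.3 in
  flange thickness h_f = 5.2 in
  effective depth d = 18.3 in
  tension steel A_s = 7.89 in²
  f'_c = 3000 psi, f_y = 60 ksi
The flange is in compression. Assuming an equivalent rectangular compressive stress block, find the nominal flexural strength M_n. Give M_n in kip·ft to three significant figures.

Tension: T = A_s f_y = 7.89 × 60 = 473.4 kips.
Try a within the flange: a = T/(0.85 f'_c b_f) = 473.4/(0.85 × 3 × 30) = 6.188 in.
a = 6.188 > h_f = 5.2 in: the block extends into the web. Split into flange-overhang and web parts.
C_f = 0.85 f'_c (b_f − b_w) h_f = 0.85 × 3 × (30 − 13.3) × 5.2 = 221.4 kips.
Remaining web compression depth: a_w = (T − C_f)/(0.85 f'_c b_w) = (473.4 − 221.4)/(0.85 × 3 × 13.3) = 7.430 in.
M_n = C_f(d − h_f/2) + (T − C_f)(d − a_w/2) = 221.4 × (18.3 − 2.6) + 252 × (18.3 − 3.715) = 3476.0 + 3675.4 = 7151.4 kip·in.
M_n = 7151.4/12 = 595.95 kip·ft.

M_n ≈ 596 kip·ft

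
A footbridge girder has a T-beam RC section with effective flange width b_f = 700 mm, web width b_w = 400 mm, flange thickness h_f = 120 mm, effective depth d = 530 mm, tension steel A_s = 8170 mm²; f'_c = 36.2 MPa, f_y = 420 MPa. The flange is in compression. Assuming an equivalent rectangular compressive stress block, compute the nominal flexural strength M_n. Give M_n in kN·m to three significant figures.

M_n ≈ 1530 kN·m

Tension: T = A_s f_y = 8170 × 420 = 3431400 N.
Try a within the flange: a = T/(0.85 f'_c b_f) = 3431400/(0.85 × 36.2 × 700) = 159.31 mm.
a = 159.31 > h_f = 120 mm: the block extends into the web. Split into flange-overhang and web parts.
C_f = 0.85 f'_c (b_f − b_w) h_f = 0.85 × 36.2 × (700 − 400) × 120 = 1107720 N.
Remaining web compression depth: a_w = (T − C_f)/(0.85 f'_c b_w) = (3431400 − 1107720)/(0.85 × 36.2 × 400) = 188.79 mm.
M_n = C_f(d − h_f/2) + (T − C_f)(d − a_w/2) = 1107720 × (530 − 60) + 2323680 × (530 − 94.395) = 520.63 + 1012.21 = 1532.84 × 10⁶ N·mm.
M_n = 1532.84 kN·m.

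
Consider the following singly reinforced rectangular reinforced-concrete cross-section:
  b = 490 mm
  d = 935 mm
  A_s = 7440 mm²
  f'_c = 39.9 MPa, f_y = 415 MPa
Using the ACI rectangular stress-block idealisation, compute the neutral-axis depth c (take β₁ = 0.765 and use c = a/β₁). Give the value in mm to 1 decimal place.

T = A_s f_y = 7440 × 415 = 3087600 N = 3087.6 kN.
Setting C = 0.85 f'_c a b equal to T: a = 3087600/(0.85 × 39.9 × 490) = 185.795 mm.
With β₁ = 0.765, c = a/β₁ = 185.795/0.765 = 242.9 mm.

c ≈ 242.9 mm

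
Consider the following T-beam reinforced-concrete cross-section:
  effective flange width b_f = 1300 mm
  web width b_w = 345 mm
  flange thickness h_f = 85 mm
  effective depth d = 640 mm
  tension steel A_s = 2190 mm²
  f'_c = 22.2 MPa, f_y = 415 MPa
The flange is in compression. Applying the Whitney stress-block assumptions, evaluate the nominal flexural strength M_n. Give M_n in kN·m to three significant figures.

Tension: T = A_s f_y = 2190 × 415 = 908850 N.
Try a within the flange: a = T/(0.85 f'_c b_f) = 908850/(0.85 × 22.2 × 1300) = 37.05 mm.
Since a = 37.05 ≤ h_f = 85 mm, the stress block lies entirely in the flange; analyse as a rectangular beam of width b_f.
M_n = T(d − a/2) = 908850 × (640 − 18.525) = 564.83 × 10⁶ N·mm.
M_n = 564.83 kN·m.

M_n ≈ 565 kN·m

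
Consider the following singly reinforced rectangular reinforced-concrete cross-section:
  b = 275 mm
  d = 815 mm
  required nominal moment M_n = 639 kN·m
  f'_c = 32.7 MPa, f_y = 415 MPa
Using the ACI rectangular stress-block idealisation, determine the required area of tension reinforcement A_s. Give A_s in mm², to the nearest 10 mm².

A_s ≈ 2030 mm²

With M_n = 0.85 f'_c a b (d − a/2), solve the quadratic for a:
a = d − √(d² − 2M_n/(0.85 f'_c b)) = 815 − √(815² − 2 × 639×10⁶/(0.85 × 32.7 × 275)) = 110.00 mm.
A_s = 0.85 f'_c a b / f_y = 0.85 × 32.7 × 110.00 × 275 / 415 = 2026.0 mm².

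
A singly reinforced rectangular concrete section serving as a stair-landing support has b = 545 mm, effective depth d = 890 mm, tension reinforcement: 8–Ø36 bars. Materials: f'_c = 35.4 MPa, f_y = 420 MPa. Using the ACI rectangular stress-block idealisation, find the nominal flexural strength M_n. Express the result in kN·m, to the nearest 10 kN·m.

A_s = 8 × 1018 = 8144 mm².
T = A_s f_y = 8144 × 420 = 3420480 N = 3420.48 kN.
From C = T: a = T/(0.85 f'_c b) = 3420480/(0.85 × 35.4 × 545) = 208.58 mm.
M_n = T(d − a/2) = 3420.48 kN × (890 − 104.29) mm = 2687.51 kN·m.

M_n ≈ 2690 kN·m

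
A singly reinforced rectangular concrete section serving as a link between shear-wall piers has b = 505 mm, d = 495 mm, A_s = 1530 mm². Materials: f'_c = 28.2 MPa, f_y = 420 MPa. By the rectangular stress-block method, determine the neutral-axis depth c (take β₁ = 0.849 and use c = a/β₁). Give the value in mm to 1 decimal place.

T = A_s f_y = 1530 × 420 = 642600 N = 642.6 kN.
Setting C = 0.85 f'_c a b equal to T: a = 642600/(0.85 × 28.2 × 505) = 53.086 mm.
With β₁ = 0.849, c = a/β₁ = 53.086/0.849 = 62.5 mm.

c ≈ 62.5 mm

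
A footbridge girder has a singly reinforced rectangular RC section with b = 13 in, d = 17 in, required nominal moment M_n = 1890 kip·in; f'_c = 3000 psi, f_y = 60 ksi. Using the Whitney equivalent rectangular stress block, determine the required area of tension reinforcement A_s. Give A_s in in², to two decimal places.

A_s ≈ 2.08 in²

From M_n = 0.85 f'_c a b (d − a/2):
a = d − √(d² − 2M_n/(0.85 f'_c b)) = 17 − √(17² − 2 × 1890/(0.85 × 3 × 13)) = 3.772 in.
A_s = 0.85 f'_c a b / f_y = 0.85 × 3 × 3.772 × 13 / 60 = 2.084 in².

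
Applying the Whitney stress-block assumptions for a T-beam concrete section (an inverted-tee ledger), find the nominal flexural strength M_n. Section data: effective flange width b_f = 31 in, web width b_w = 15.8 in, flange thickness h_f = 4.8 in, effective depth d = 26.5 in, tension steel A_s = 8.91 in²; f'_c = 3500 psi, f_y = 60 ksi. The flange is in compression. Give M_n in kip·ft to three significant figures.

M_n ≈ 1050 kip·ft

Tension: T = A_s f_y = 8.91 × 60 = 534.6 kips.
Try a within the flange: a = T/(0.85 f'_c b_f) = 534.6/(0.85 × 3.5 × 31) = 5.797 in.
a = 5.797 > h_f = 4.8 in: the block extends into the web. Split into flange-overhang and web parts.
C_f = 0.85 f'_c (b_f − b_w) h_f = 0.85 × 3.5 × (31 − 15.8) × 4.8 = 217.1 kips.
Remaining web compression depth: a_w = (T − C_f)/(0.85 f'_c b_w) = (534.6 − 217.1)/(0.85 × 3.5 × 15.8) = 6.755 in.
M_n = C_f(d − h_f/2) + (T − C_f)(d − a_w/2) = 217.1 × (26.5 − 2.4) + 317.5 × (26.5 − 3.3775) = 5232.1 + 7341.4 = 12573.5 kip·in.
M_n = 12573.5/12 = 1047.79 kip·ft.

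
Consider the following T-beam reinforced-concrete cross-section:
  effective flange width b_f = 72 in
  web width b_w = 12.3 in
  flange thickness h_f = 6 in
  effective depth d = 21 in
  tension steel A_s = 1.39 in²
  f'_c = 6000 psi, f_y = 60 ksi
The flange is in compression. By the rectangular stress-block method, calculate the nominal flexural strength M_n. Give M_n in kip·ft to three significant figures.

Tension: T = A_s f_y = 1.39 × 60 = 83.4 kips.
Try a within the flange: a = T/(0.85 f'_c b_f) = 83.4/(0.85 × 6 × 72) = 0.227 in.
Since a = 0.227 ≤ h_f = 6 in, the stress block lies entirely in the flange; analyse as a rectangular beam of width b_f.
M_n = T(d − a/2) = 83.4 × (21 − 0.1135) = 1741.9 kip·in.
M_n = 1741.9/12 = 145.16 kip·ft.

M_n ≈ 145 kip·ft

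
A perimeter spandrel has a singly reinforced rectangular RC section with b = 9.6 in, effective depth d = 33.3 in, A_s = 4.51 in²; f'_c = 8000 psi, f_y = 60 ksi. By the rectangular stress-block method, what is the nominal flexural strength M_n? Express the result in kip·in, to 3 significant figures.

T = A_s f_y = 4.51 × 60 = 270.6 kips.
a = T/(0.85 f'_c b) = 270.6/(0.85 × 8 × 9.6) = 4.145 in.
M_n = T(d − a/2) = 270.6 × (33.3 − 2.0725) = 8450.2 kip·in.

M_n ≈ 8450 kip·in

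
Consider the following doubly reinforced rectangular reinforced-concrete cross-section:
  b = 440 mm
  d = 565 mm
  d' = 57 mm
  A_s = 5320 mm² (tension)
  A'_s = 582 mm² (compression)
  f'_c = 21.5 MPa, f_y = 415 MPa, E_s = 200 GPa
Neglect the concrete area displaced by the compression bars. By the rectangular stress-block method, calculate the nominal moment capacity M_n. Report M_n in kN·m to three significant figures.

Assume both tension and compression steel yield.
Net tension couple steel: A_s − A'_s = 4738 mm².
a = (A_s − A'_s) f_y / (0.85 f'_c b) = 1966270/(0.85 × 21.5 × 440) = 244.53 mm.
c = a/β₁ = 244.53/0.85 = 287.68 mm; ε'_s = 0.003(c − d')/c = 0.0024 ≥ f_y/E_s = 0.0021, so compression steel does yield.
M_n = (A_s − A'_s) f_y (d − a/2) + A'_s f_y (d − d') = [1966270 × (565 − 122.265) + 241530 × (565 − 57)] × 10⁻⁶ = 870.54 + 122.70 = 993.24 kN·m.

M_n ≈ 993 kN·m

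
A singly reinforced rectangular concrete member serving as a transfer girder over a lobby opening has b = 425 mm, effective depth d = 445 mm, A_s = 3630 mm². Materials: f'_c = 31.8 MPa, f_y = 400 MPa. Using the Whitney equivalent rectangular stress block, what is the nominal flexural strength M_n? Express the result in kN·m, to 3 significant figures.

M_n ≈ 554 kN·m

T = A_s f_y = 3630 × 400 = 1452000 N = 1452 kN.
From C = T: a = T/(0.85 f'_c b) = 1452000/(0.85 × 31.8 × 425) = 126.40 mm.
M_n = T(d − a/2) = 1452 kN × (445 − 63.2) mm = 554.37 kN·m.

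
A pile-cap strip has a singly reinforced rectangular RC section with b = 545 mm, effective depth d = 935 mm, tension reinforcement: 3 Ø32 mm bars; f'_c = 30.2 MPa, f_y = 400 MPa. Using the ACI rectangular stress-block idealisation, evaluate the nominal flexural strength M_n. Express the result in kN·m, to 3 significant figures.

A_s = 3 × 804 = 2412 mm².
T = A_s f_y = 2412 × 400 = 964800 N = 964.8 kN.
From C = T: a = T/(0.85 f'_c b) = 964800/(0.85 × 30.2 × 545) = 68.96 mm.
M_n = T(d − a/2) = 964.8 kN × (935 − 34.48) mm = 868.82 kN·m.

M_n ≈ 869 kN·m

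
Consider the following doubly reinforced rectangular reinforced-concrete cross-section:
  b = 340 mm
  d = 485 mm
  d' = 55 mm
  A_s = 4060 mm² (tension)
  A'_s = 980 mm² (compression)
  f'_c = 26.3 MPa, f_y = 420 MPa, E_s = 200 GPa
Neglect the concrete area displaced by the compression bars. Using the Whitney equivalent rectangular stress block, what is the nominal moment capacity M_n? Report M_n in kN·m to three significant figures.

M_n ≈ 694 kN·m

Assume both tension and compression steel yield.
Net tension couple steel: A_s − A'_s = 3080 mm².
a = (A_s − A'_s) f_y / (0.85 f'_c b) = 1293600/(0.85 × 26.3 × 340) = 170.19 mm.
c = a/β₁ = 170.19/0.85 = 200.22 mm; ε'_s = 0.003(c − d')/c = 0.0022 ≥ f_y/E_s = 0.0021, so compression steel does yield.
M_n = (A_s − A'_s) f_y (d − a/2) + A'_s f_y (d − d') = [1293600 × (485 − 85.095) + 411600 × (485 − 55)] × 10⁻⁶ = 517.32 + 176.99 = 694.31 kN·m.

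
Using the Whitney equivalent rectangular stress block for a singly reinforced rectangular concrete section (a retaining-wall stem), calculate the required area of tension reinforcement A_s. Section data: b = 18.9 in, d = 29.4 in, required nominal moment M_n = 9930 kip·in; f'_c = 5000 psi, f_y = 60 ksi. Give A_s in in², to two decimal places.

From M_n = 0.85 f'_c a b (d − a/2):
a = d − √(d² − 2M_n/(0.85 f'_c b)) = 29.4 − √(29.4² − 2 × 9930/(0.85 × 5 × 18.9)) = 4.558 in.
A_s = 0.85 f'_c a b / f_y = 0.85 × 5 × 4.558 × 18.9 / 60 = 6.102 in².

A_s ≈ 6.10 in²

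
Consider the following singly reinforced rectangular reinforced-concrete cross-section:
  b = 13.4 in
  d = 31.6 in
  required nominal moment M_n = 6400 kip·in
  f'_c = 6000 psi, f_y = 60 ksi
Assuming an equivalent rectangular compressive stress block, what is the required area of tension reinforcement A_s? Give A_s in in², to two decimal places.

From M_n = 0.85 f'_c a b (d − a/2):
a = d − √(d² − 2M_n/(0.85 f'_c b)) = 31.6 − √(31.6² − 2 × 6400/(0.85 × 6 × 13.4)) = 3.117 in.
A_s = 0.85 f'_c a b / f_y = 0.85 × 6 × 3.117 × 13.4 / 60 = 3.550 in².

A_s ≈ 3.55 in²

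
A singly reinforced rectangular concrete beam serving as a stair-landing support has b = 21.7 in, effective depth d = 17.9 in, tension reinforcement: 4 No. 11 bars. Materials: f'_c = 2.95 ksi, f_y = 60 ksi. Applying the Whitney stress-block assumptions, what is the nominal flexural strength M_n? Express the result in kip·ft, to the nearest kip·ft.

A_s = 4 × 1.56 = 6.24 in².
T = A_s f_y = 6.24 × 60 = 374.4 kips.
a = T/(0.85 f'_c b) = 374.4/(0.85 × 2.95 × 21.7) = 6.881 in.
M_n = T(d − a/2) = 374.4 × (17.9 − 3.4405) = 5413.6 kip·in = 5413.6/12 = 451.13 kip·ft.

M_n ≈ 451 kip·ft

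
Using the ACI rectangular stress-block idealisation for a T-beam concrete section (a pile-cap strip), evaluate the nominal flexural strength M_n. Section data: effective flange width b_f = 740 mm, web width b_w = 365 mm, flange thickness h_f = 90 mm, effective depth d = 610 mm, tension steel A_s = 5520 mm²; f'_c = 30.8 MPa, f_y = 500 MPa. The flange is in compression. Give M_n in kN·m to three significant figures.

Tension: T = A_s f_y = 5520 × 500 = 2760000 N.
Try a within the flange: a = T/(0.85 f'_c b_f) = 2760000/(0.85 × 30.8 × 740) = 142.46 mm.
a = 142.46 > h_f = 90 mm: the block extends into the web. Split into flange-overhang and web parts.
C_f = 0.85 f'_c (b_f − b_w) h_f = 0.85 × 30.8 × (740 − 365) × 90 = 883575 N.
Remaining web compression depth: a_w = (T − C_f)/(0.85 f'_c b_w) = (2760000 − 883575)/(0.85 × 30.8 × 365) = 196.37 mm.
M_n = C_f(d − h_f/2) + (T − C_f)(d − a_w/2) = 883575 × (610 − 45) + 1876425 × (610 − 98.185) = 499.22 + 960.38 = 1459.60 × 10⁶ N·mm.
M_n = 1459.60 kN·m.

M_n ≈ 1460 kN·m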